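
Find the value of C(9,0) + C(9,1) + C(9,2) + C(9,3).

1 + 9 + 36 + 84 = 130.

130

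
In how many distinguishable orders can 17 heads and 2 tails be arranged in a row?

171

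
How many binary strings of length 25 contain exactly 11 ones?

4457400

Choose the 11 positions: C(25,11) = 4457400.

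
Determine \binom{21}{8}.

203490

C(21,8) = (21·20·19·18·17·16·15·14) / 8! = 8204716800 / 40320 = 203490.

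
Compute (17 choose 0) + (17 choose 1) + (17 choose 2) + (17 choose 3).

1 + 17 + 136 + 680 = 834.

834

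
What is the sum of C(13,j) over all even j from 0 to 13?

4096

Half of (1+1)^13 + (1−1)^13 gives the even-index sum: 2^12 = 4096.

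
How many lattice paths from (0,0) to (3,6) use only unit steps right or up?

84

Each path is a sequence of 9 steps with 3 rights: C(9,3) = 84.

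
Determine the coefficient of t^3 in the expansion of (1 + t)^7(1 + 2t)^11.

Coefficient of t^3 = Σ_{j} C(7,j)·1^j·C(11,3-j)·2^(3-j) for j from 0 to 3.
= 1320 + 1540 + 462 + 35 = 3357.

3357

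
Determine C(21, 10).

C(21,10) = (21·20·19·18·17·16·15·14·13·12) / 10! = 1279935820800 / 3628800 = 352716.

352716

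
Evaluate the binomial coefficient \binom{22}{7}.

C(22,7) = (22·21·20·19·18·17·16) / 7! = 859541760 / 5040 = 170544.

170544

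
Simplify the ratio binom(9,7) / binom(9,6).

C(n,k+1)/C(n,k) = (n−k)/(k+1) = (9−6)/(6+1) = 3/7.

3/7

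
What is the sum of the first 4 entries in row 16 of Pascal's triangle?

697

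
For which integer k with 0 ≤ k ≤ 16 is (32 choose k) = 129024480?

11

C(32,k) increases on 0 ≤ k ≤ 16. C(32,10) = 64512240 and C(32,11) = 129024480, so k = 11.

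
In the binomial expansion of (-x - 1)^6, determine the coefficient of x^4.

15

The general term is C(6,j)·(-x)^j·(-1)^(6-j); the x^4 term has j = 4.
C(6,4) = 15.
Coefficient = C(6,4) = 15.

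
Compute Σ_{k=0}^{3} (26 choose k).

1 + 26 + 325 + 2600 = 2952.

2952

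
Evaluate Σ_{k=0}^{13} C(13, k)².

10400600

By Vandermonde's identity, Σ C(13,k)² = C(26,13) = 10400600.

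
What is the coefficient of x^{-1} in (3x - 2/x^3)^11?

-8660520

General term: C(11,j)·(3x)^j·(-2/x^3)^(11-j), with x-exponent 1j − 3(11−j) = 4j − 33.
Set 4j − 33 = -1: j = 8.
C(11,8) = 165; 3^8 = 6561; (-2)^3 = -8.
Coefficient = 165 · 6561 · (-8) = -8660520.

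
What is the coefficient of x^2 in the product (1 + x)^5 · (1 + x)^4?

(1 + x)^5(1 + x)^4 = (1 + x)^9, so the coefficient of x^2 is C(9,2)·1^2 = 36·1 = 36.

36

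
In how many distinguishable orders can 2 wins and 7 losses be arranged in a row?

36

Choose positions for the wins: C(9,2) = 36.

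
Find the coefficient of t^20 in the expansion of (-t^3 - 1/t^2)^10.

General term: C(10,j)·(-t^3)^j·(-1/t^2)^(10-j), with t-exponent 3j − 2(10−j) = 5j − 20.
Set 5j − 20 = 20: j = 8.
C(10,8) = 45; (-1)^8 = 1; (-1)^2 = 1.
Coefficient = 45 · 1 · 1 = 45.

45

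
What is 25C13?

5200300

C(25,13) = C(25,12) by symmetry.
C(25,12) = (25·24·23·22·21·20·19·18·17·16·15·14) / 12! = 2490952020480000 / 479001600 = 5200300.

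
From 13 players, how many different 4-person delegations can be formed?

This is C(13,4) = 715.

715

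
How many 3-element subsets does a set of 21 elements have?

1330

C(21,3) = (21·20·19) / 3! = 7980 / 6 = 1330.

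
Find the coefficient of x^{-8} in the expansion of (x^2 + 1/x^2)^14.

General term: C(14,j)·(x^2)^j·(1/x^2)^(14-j), with x-exponent 2j − 2(14−j) = 4j − 28.
Set 4j − 28 = -8: j = 5.
C(14,5) = 2002; 1^5 = 1; 1^9 = 1.
Coefficient = 2002 · 1 · 1 = 2002.

2002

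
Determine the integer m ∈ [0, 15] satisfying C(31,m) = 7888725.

8

C(31,m) increases on 0 ≤ m ≤ 15. C(31,7) = 2629575 and C(31,8) = 7888725, so m = 8.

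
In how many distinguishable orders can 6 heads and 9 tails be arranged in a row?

5005

Choose positions for the heads: C(15,6) = 5005.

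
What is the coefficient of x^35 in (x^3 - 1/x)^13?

General term: C(13,j)·(x^3)^j·(-1/x)^(13-j), with x-exponent 3j − 1(13−j) = 4j − 13.
Set 4j − 13 = 35: j = 12.
C(13,12) = 13; 1^12 = 1; (-1)^1 = -1.
Coefficient = 13 · 1 · (-1) = -13.

-13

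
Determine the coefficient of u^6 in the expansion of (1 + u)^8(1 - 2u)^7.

196

Coefficient of u^6 = Σ_{j} C(8,j)·1^j·C(7,6-j)·(-2)^(6-j) for j from 0 to 6.
= 448 + (-5376) + 15680 + (-15680) + 5880 + (-784) + 28 = 196.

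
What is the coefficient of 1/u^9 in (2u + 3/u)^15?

1934445240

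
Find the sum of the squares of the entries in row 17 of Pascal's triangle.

Σ C(17,r)² is the coefficient of x^17 in (1+x)^17(1+x)^17 = (1+x)^34, i.e. C(34,17) = 2333606220.

2333606220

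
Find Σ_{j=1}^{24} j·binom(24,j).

201326592

Since j·C(24,j) = 24·C(23,j−1), the sum is 24·2^23 = 24·8388608 = 201326592.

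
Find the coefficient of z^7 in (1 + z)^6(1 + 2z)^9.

148626

Coefficient of z^7 = Σ_{j} C(6,j)·1^j·C(9,7-j)·2^(7-j) for j from 0 to 6.
= 4608 + 32256 + 60480 + 40320 + 10080 + 864 + 18 = 148626.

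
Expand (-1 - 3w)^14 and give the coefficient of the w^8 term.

19702683

The general term is C(14,j)·(-1)^j·(-3w)^(14-j); the w^8 term has j = 6.
C(14,6) = 3003.
Coefficient = C(14,6) · (-3)^8 = 3003 · 6561 = 19702683.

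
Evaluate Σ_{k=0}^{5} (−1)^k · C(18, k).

-6188

The partial alternating sum Σ_{k=0}^{5} (−1)^k C(18,k) = (−1)^5 C(17,5) = -6188.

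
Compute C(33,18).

C(33,18) = C(33,15) by symmetry.
C(33,15) = (33·32·31·30·29·28·27·26·25·24·23·22·21·20·19) / 15! = 1356265350621941760000 / 1307674368000 = 1037158320.

1037158320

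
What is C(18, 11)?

31824

C(18,11) = C(18,7) by symmetry.
C(18,7) = (18·17·16·15·14·13·12) / 7! = 160392960 / 5040 = 31824.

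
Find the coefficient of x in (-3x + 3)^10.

-590490

The general term is C(10,j)·(-3x)^j·(3)^(10-j); the x^1 term has j = 1.
C(10,1) = 10.
Coefficient = C(10,1) · (-3)^1 · 3^9 = 10 · (-3) · 19683 = -590490.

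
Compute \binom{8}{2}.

28

C(8,2) = (8·7) / 2! = 56 / 2 = 28.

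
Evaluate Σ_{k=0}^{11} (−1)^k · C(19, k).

-31824

The partial alternating sum Σ_{k=0}^{11} (−1)^k C(19,k) = (−1)^11 C(18,11) = -31824.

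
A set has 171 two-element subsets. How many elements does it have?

19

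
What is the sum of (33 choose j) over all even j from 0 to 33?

4294967296

Even-j terms of row 33 sum to 2^32 = 4294967296.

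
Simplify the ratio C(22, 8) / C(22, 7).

C(n,k+1)/C(n,k) = (n−k)/(k+1) = (22−7)/(7+1) = 15/8.

15/8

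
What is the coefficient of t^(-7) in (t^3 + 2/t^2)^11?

42240

General term: C(11,j)·(t^3)^j·(2/t^2)^(11-j), with t-exponent 3j − 2(11−j) = 5j − 22.
Set 5j − 22 = -7: j = 3.
C(11,3) = 165; 1^3 = 1; 2^8 = 256.
Coefficient = 165 · 1 · 256 = 42240.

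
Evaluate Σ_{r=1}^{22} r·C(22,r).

Since r·C(22,r) = 22·C(21,r−1), the sum is 22·2^21 = 22·2097152 = 46137344.

46137344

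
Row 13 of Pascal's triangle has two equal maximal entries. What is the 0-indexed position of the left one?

6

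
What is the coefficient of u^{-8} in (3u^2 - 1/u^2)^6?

-18

General term: C(6,j)·(3u^2)^j·(-1/u^2)^(6-j), with u-exponent 2j − 2(6−j) = 4j − 12.
Set 4j − 12 = -8: j = 1.
C(6,1) = 6; 3^1 = 3; (-1)^5 = -1.
Coefficient = 6 · 3 · (-1) = -18.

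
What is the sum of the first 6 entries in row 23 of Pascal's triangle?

44552

1 + 23 + 253 + 1771 + 8855 + 33649 = 44552.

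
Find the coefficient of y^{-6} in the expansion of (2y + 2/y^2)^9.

64512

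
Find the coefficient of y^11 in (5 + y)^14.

The general term is C(14,j)·(5)^j·(y)^(14-j); the y^11 term has j = 3.
C(14,3) = 364.
Coefficient = C(14,3) · 5^3 = 364 · 125 = 45500.

45500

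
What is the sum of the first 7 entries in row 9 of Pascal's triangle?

466

1 + 9 + 36 + 84 + 126 + 126 + 84 = 466.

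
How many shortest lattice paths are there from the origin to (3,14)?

Each path is a sequence of 17 steps with 3 rights: C(17,3) = 680.

680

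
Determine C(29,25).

23751

C(29,25) = C(29,4) by symmetry.
C(29,4) = (29·28·27·26) / 4! = 570024 / 24 = 23751.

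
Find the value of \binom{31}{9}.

20160075

C(31,9) = (31·30·29·28·27·26·25·24·23) / 9! = 7315688016000 / 362880 = 20160075.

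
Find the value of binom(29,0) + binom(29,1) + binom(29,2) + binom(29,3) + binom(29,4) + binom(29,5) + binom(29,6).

621616

1 + 29 + 406 + 3654 + 23751 + 118755 + 475020 = 621616.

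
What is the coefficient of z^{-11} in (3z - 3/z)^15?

-1506635235

General term: C(15,j)·(3z)^j·(-3/z)^(15-j), with z-exponent 1j − 1(15−j) = 2j − 15.
Set 2j − 15 = -11: j = 2.
C(15,2) = 105; 3^2 = 9; (-3)^13 = -1594323.
Coefficient = 105 · 9 · (-1594323) = -1506635235.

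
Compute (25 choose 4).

12650

C(25,4) = (25·24·23·22) / 4! = 303600 / 24 = 12650.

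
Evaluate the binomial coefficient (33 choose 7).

C(33,7) = (33·32·31·30·29·28·27) / 7! = 21531121920 / 5040 = 4272048.

4272048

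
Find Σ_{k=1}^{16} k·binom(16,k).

524288

Differentiating (1+x)^16 and setting x=1: Σ k·C(16,k) = 16·2^15 = 524288.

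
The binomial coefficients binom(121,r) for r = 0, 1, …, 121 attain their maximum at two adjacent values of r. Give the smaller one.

60

For odd n = 121, C(121,r) peaks at r = (n−1)/2 and (n+1)/2; the smaller is 60.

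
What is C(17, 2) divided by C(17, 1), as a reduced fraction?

C(n,k+1)/C(n,k) = (n−k)/(k+1) = (17−1)/(1+1) = 16/2 = 8.

8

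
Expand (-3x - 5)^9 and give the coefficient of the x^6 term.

-7654500

The general term is C(9,j)·(-3x)^j·(-5)^(9-j); the x^6 term has j = 6.
C(9,6) = 84.
Coefficient = C(9,6) · (-3)^6 · (-5)^3 = 84 · 729 · (-125) = -7654500.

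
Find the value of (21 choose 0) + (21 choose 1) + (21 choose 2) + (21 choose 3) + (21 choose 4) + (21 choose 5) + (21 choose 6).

82160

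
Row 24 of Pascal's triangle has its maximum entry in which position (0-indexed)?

C(24,m) is maximized at m = 24/2 = 12.

12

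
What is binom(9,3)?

C(9,3) = (9·8·7) / 3! = 504 / 6 = 84.

84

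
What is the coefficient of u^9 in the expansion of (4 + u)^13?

183040

The general term is C(13,j)·(4)^j·(u)^(13-j); the u^9 term has j = 4.
C(13,4) = 715.
Coefficient = C(13,4) · 4^4 = 715 · 256 = 183040.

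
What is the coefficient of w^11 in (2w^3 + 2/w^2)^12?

3244032

General term: C(12,j)·(2w^3)^j·(2/w^2)^(12-j), with w-exponent 3j − 2(12−j) = 5j − 24.
Set 5j − 24 = 11: j = 7.
C(12,7) = 792; 2^7 = 128; 2^5 = 32.
Coefficient = 792 · 128 · 32 = 3244032.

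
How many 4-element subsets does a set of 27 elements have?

17550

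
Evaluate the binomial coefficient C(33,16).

C(33,16) = (33·32·31·30·29·28·27·26·25·24·23·22·21·20·19·18) / 16! = 24412776311194951680000 / 20922789888000 = 1166803110.

1166803110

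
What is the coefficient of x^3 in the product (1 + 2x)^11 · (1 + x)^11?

5115

Coefficient of x^3 = Σ_{j} C(11,j)·2^j·C(11,3-j)·1^(3-j) for j from 0 to 3.
= 165 + 1210 + 2420 + 1320 = 5115.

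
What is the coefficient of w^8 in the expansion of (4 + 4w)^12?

The general term is C(12,j)·(4)^j·(4w)^(12-j); the w^8 term has j = 4.
C(12,4) = 495.
Coefficient = C(12,4) · 4^4 · 4^8 = 495 · 256 · 65536 = 8304721920.

8304721920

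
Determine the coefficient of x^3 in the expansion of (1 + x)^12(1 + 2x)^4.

1068

Coefficient of x^3 = Σ_{j} C(12,j)·1^j·C(4,3-j)·2^(3-j) for j from 0 to 3.
= 32 + 288 + 528 + 220 = 1068.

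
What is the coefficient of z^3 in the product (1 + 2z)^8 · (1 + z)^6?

1380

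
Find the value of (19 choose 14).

11628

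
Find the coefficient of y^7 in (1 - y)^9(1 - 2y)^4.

-9108

Coefficient of y^7 = Σ_{j} C(9,j)·(-1)^j·C(4,7-j)·(-2)^(7-j) for j from 3 to 7.
= (-1344) + (-4032) + (-3024) + (-672) + (-36) = -9108.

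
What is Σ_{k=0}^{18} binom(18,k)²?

9075135300

Σ C(18,k)² is the coefficient of x^18 in (1+x)^18(1+x)^18 = (1+x)^36, i.e. C(36,18) = 9075135300.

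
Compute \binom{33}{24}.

C(33,24) = C(33,9) by symmetry.
C(33,9) = (33·32·31·30·29·28·27·26·25) / 9! = 13995229248000 / 362880 = 38567100.

38567100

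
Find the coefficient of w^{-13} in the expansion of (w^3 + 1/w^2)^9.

General term: C(9,j)·(w^3)^j·(1/w^2)^(9-j), with w-exponent 3j − 2(9−j) = 5j − 18.
Set 5j − 18 = -13: j = 1.
C(9,1) = 9; 1^1 = 1; 1^8 = 1.
Coefficient = 9 · 1 · 1 = 9.

9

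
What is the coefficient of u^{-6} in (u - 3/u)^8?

General term: C(8,j)·(u)^j·(-3/u)^(8-j), with u-exponent 1j − 1(8−j) = 2j − 8.
Set 2j − 8 = -6: j = 1.
C(8,1) = 8; 1^1 = 1; (-3)^7 = -2187.
Coefficient = 8 · 1 · (-2187) = -17496.

-17496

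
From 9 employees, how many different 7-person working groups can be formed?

This is C(9,7) = 36.

36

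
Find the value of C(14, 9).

2002

C(14,9) = C(14,5) by symmetry.
C(14,5) = (14·13·12·11·10) / 5! = 240240 / 120 = 2002.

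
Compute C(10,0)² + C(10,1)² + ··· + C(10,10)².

By Vandermonde's identity, Σ C(10,i)² = C(20,10) = 184756.

184756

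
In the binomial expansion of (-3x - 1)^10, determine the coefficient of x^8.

295245

The general term is C(10,j)·(-3x)^j·(-1)^(10-j); the x^8 term has j = 8.
C(10,8) = 45.
Coefficient = C(10,8) · (-3)^8 = 45 · 6561 = 295245.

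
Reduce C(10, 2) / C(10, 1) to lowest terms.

C(n,k+1)/C(n,k) = (n−k)/(k+1) = (10−1)/(1+1) = 9/2.

9/2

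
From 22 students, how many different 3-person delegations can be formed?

1540

This is C(22,3) = 1540.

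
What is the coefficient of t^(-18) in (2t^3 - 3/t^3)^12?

-34642080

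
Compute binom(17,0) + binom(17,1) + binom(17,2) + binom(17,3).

834

1 + 17 + 136 + 680 = 834.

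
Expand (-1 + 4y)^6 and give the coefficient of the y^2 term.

The general term is C(6,j)·(-1)^j·(4y)^(6-j); the y^2 term has j = 4.
C(6,4) = 15.
Coefficient = C(6,4) · 4^2 = 15 · 16 = 240.

240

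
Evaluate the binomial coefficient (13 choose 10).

286

C(13,10) = C(13,3) by symmetry.
C(13,3) = (13·12·11) / 3! = 1716 / 6 = 286.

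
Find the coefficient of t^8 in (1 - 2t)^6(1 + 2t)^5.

Coefficient of t^8 = Σ_{j} C(6,j)·(-2)^j·C(5,8-j)·2^(8-j) for j from 3 to 6.
= (-5120) + 19200 + (-15360) + 2560 = 1280.

1280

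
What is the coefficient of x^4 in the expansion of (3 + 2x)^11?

11547360

The general term is C(11,j)·(3)^j·(2x)^(11-j); the x^4 term has j = 7.
C(11,7) = 330.
Coefficient = C(11,7) · 3^7 · 2^4 = 330 · 2187 · 16 = 11547360.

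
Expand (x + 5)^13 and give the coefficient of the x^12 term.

The general term is C(13,j)·(x)^j·(5)^(13-j); the x^12 term has j = 12.
C(13,12) = 13.
Coefficient = C(13,12) · 5^1 = 13 · 5 = 65.

65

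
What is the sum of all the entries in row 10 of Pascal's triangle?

1024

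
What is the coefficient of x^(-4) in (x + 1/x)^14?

General term: C(14,j)·(x)^j·(1/x)^(14-j), with x-exponent 1j − 1(14−j) = 2j − 14.
Set 2j − 14 = -4: j = 5.
C(14,5) = 2002; 1^5 = 1; 1^9 = 1.
Coefficient = 2002 · 1 · 1 = 2002.

2002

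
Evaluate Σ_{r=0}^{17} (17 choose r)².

2333606220

By Vandermonde's identity, Σ C(17,r)² = C(34,17) = 2333606220.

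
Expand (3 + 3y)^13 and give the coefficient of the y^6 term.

The general term is C(13,j)·(3)^j·(3y)^(13-j); the y^6 term has j = 7.
C(13,7) = 1716.
Coefficient = C(13,7) · 3^7 · 3^6 = 1716 · 2187 · 729 = 2735858268.

2735858268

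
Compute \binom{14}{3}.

C(14,3) = (14·13·12) / 3! = 2184 / 6 = 364.

364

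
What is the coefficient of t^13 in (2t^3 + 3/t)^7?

General term: C(7,j)·(2t^3)^j·(3/t)^(7-j), with t-exponent 3j − 1(7−j) = 4j − 7.
Set 4j − 7 = 13: j = 5.
C(7,5) = 21; 2^5 = 32; 3^2 = 9.
Coefficient = 21 · 32 · 9 = 6048.

6048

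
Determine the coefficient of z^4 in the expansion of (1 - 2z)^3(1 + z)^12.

Coefficient of z^4 = Σ_{j} C(3,j)·(-2)^j·C(12,4-j)·1^(4-j) for j from 0 to 3.
= 495 + (-1320) + 792 + (-96) = -129.

-129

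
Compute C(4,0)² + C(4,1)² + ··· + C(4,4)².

70

Σ C(4,i)² is the coefficient of x^4 in (1+x)^4(1+x)^4 = (1+x)^8, i.e. C(8,4) = 70.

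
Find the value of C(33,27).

C(33,27) = C(33,6) by symmetry.
C(33,6) = (33·32·31·30·29·28) / 6! = 797448960 / 720 = 1107568.

1107568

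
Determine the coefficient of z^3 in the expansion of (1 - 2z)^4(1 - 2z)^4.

-448

(1 - 2z)^4(1 - 2z)^4 = (1 - 2z)^8, so the coefficient of z^3 is C(8,3)·(-2)^3 = 56·-8 = -448.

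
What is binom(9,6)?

84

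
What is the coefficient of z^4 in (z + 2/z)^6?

12

General term: C(6,j)·(z)^j·(2/z)^(6-j), with z-exponent 1j − 1(6−j) = 2j − 6.
Set 2j − 6 = 4: j = 5.
C(6,5) = 6; 1^5 = 1; 2^1 = 2.
Coefficient = 6 · 1 · 2 = 12.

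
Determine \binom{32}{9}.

28048800

C(32,9) = (32·31·30·29·28·27·26·25·24) / 9! = 10178348544000 / 362880 = 28048800.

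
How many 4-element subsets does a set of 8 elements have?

70

C(8,4) = (8·7·6·5) / 4! = 1680 / 24 = 70.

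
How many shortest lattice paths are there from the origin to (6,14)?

Each path is a sequence of 20 steps with 6 rights: C(20,6) = 38760.

38760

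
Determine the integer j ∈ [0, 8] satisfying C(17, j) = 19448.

7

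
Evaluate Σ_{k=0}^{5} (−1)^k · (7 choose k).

The partial alternating sum Σ_{k=0}^{5} (−1)^k C(7,k) = (−1)^5 C(6,5) = -6.

-6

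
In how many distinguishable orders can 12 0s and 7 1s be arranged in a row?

50388

Choose positions for the 0s: C(19,12) = 50388.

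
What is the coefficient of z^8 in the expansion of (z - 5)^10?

The general term is C(10,j)·(z)^j·(-5)^(10-j); the z^8 term has j = 8.
C(10,8) = 45.
Coefficient = C(10,8) · (-5)^2 = 45 · 25 = 1125.

1125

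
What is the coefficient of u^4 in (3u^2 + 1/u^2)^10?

153090

General term: C(10,j)·(3u^2)^j·(1/u^2)^(10-j), with u-exponent 2j − 2(10−j) = 4j − 20.
Set 4j − 20 = 4: j = 6.
C(10,6) = 210; 3^6 = 729; 1^4 = 1.
Coefficient = 210 · 729 · 1 = 153090.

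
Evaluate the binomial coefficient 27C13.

C(27,13) = (27·26·25·24·23·22·21·20·19·18·17·16·15) / 13! = 124903451312640000 / 6227020800 = 20058300.

20058300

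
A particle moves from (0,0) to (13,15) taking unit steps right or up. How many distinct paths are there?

Each path is a sequence of 28 steps with 13 rights: C(28,13) = 37442160.

37442160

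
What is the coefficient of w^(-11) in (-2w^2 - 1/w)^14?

General term: C(14,j)·(-2w^2)^j·(-1/w)^(14-j), with w-exponent 2j − 1(14−j) = 3j − 14.
Set 3j − 14 = -11: j = 1.
C(14,1) = 14; (-2)^1 = -2; (-1)^13 = -1.
Coefficient = 14 · (-2) · (-1) = 28.

28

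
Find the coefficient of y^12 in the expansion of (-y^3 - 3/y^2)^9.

-2268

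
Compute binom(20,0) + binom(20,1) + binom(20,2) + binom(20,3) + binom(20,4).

1 + 20 + 190 + 1140 + 4845 = 6196.

6196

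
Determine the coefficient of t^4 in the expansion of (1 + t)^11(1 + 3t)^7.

27420

Coefficient of t^4 = Σ_{j} C(11,j)·1^j·C(7,4-j)·3^(4-j) for j from 0 to 4.
= 2835 + 10395 + 10395 + 3465 + 330 = 27420.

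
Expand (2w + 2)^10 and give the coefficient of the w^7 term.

The general term is C(10,j)·(2w)^j·(2)^(10-j); the w^7 term has j = 7.
C(10,7) = 120.
Coefficient = C(10,7) · 2^7 · 2^3 = 120 · 128 · 8 = 122880.

122880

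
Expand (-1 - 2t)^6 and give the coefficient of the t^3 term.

160

The general term is C(6,j)·(-1)^j·(-2t)^(6-j); the t^3 term has j = 3.
C(6,3) = 20.
Coefficient = C(6,3) · (-1)^3 · (-2)^3 = 20 · (-1) · (-8) = 160.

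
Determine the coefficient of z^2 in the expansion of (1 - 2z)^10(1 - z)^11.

455

Coefficient of z^2 = Σ_{j} C(10,j)·(-2)^j·C(11,2-j)·(-1)^(2-j) for j from 0 to 2.
= 55 + 220 + 180 = 455.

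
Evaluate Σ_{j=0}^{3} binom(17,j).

834

1 + 17 + 136 + 680 = 834.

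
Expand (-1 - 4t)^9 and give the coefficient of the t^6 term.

-344064

The general term is C(9,j)·(-1)^j·(-4t)^(9-j); the t^6 term has j = 3.
C(9,3) = 84.
Coefficient = C(9,3) · (-1)^3 · (-4)^6 = 84 · (-1) · 4096 = -344064.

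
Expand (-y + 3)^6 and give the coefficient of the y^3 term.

-540

The general term is C(6,j)·(-y)^j·(3)^(6-j); the y^3 term has j = 3.
C(6,3) = 20.
Coefficient = C(6,3) · (-1)^3 · 3^3 = 20 · (-1) · 27 = -540.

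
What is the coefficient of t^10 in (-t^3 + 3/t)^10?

General term: C(10,j)·(-t^3)^j·(3/t)^(10-j), with t-exponent 3j − 1(10−j) = 4j − 10.
Set 4j − 10 = 10: j = 5.
C(10,5) = 252; (-1)^5 = -1; 3^5 = 243.
Coefficient = 252 · (-1) · 243 = -61236.

-61236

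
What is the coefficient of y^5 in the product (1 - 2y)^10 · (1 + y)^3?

-684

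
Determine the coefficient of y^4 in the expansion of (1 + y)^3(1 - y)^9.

-27

Coefficient of y^4 = Σ_{j} C(3,j)·1^j·C(9,4-j)·(-1)^(4-j) for j from 0 to 3.
= 126 + (-252) + 108 + (-9) = -27.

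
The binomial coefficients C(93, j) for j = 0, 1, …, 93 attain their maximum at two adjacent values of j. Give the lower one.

For odd n = 93, C(93,j) peaks at j = (n−1)/2 and (n+1)/2; the lower is 46.

46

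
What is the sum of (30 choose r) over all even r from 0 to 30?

536870912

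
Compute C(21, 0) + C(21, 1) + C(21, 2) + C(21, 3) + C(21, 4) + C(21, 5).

1 + 21 + 210 + 1330 + 5985 + 20349 = 27896.

27896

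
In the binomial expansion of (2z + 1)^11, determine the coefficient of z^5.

14784

The general term is C(11,j)·(2z)^j·(1)^(11-j); the z^5 term has j = 5.
C(11,5) = 462.
Coefficient = C(11,5) · 2^5 = 462 · 32 = 14784.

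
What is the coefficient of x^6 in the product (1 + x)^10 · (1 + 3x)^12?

Coefficient of x^6 = Σ_{j} C(10,j)·1^j·C(12,6-j)·3^(6-j) for j from 0 to 6.
= 673596 + 1924560 + 1804275 + 712800 + 124740 + 9072 + 210 = 5249253.

5249253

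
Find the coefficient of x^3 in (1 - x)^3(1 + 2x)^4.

-17

Coefficient of x^3 = Σ_{j} C(3,j)·(-1)^j·C(4,3-j)·2^(3-j) for j from 0 to 3.
= 32 + (-72) + 24 + (-1) = -17.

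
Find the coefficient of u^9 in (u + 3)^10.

The general term is C(10,j)·(u)^j·(3)^(10-j); the u^9 term has j = 9.
C(10,9) = 10.
Coefficient = C(10,9) · 3^1 = 10 · 3 = 30.

30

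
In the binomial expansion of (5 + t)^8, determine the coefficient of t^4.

The general term is C(8,j)·(5)^j·(t)^(8-j); the t^4 term has j = 4.
C(8,4) = 70.
Coefficient = C(8,4) · 5^4 = 70 · 625 = 43750.

43750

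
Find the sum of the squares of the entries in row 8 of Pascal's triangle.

By Vandermonde's identity, Σ C(8,k)² = C(16,8) = 12870.

12870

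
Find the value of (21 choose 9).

293930

C(21,9) = (21·20·19·18·17·16·15·14·13) / 9! = 106661318400 / 362880 = 293930.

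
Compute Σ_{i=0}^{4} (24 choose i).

1 + 24 + 276 + 2024 + 10626 = 12951.

12951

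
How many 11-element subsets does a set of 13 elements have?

78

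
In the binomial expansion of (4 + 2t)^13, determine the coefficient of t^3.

The general term is C(13,j)·(4)^j·(2t)^(13-j); the t^3 term has j = 10.
C(13,10) = 286.
Coefficient = C(13,10) · 4^10 · 2^3 = 286 · 1048576 · 8 = 2399141888.

2399141888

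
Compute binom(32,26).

C(32,26) = C(32,6) by symmetry.
C(32,6) = (32·31·30·29·28·27) / 6! = 652458240 / 720 = 906192.

906192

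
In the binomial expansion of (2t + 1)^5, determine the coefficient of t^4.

The general term is C(5,j)·(2t)^j·(1)^(5-j); the t^4 term has j = 4.
C(5,4) = 5.
Coefficient = C(5,4) · 2^4 = 5 · 16 = 80.

80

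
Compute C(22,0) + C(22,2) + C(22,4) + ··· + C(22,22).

2097152

Half of (1+1)^22 + (1−1)^22 gives the even-index sum: 2^21 = 2097152.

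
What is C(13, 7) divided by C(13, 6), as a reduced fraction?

1

C(n,k+1)/C(n,k) = (n−k)/(k+1) = (13−6)/(6+1) = 7/7 = 1.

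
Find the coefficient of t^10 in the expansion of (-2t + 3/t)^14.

3354624

General term: C(14,j)·(-2t)^j·(3/t)^(14-j), with t-exponent 1j − 1(14−j) = 2j − 14.
Set 2j − 14 = 10: j = 12.
C(14,12) = 91; (-2)^12 = 4096; 3^2 = 9.
Coefficient = 91 · 4096 · 9 = 3354624.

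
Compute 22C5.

C(22,5) = (22·21·20·19·18) / 5! = 3160080 / 120 = 26334.

26334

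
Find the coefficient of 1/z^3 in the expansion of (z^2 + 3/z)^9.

78732

General term: C(9,j)·(z^2)^j·(3/z)^(9-j), with z-exponent 2j − 1(9−j) = 3j − 9.
Set 3j − 9 = -3: j = 2.
C(9,2) = 36; 1^2 = 1; 3^7 = 2187.
Coefficient = 36 · 1 · 2187 = 78732.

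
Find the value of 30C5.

142506

C(30,5) = (30·29·28·27·26) / 5! = 17100720 / 120 = 142506.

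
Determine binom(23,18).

33649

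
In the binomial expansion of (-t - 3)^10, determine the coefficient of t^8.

405

The general term is C(10,j)·(-t)^j·(-3)^(10-j); the t^8 term has j = 8.
C(10,8) = 45.
Coefficient = C(10,8) · (-3)^2 = 45 · 9 = 405.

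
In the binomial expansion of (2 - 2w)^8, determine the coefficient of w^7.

-2048

The general term is C(8,j)·(2)^j·(-2w)^(8-j); the w^7 term has j = 1.
C(8,1) = 8.
Coefficient = C(8,1) · 2^1 · (-2)^7 = 8 · 2 · (-128) = -2048.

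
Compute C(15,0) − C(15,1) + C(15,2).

91

The partial alternating sum Σ_{k=0}^{2} (−1)^k C(15,k) = (−1)^2 C(14,2) = 91.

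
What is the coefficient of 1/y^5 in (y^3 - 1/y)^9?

9

General term: C(9,j)·(y^3)^j·(-1/y)^(9-j), with y-exponent 3j − 1(9−j) = 4j − 9.
Set 4j − 9 = -5: j = 1.
C(9,1) = 9; 1^1 = 1; (-1)^8 = 1.
Coefficient = 9 · 1 · 1 = 9.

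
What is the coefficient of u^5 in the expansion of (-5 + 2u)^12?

-1980000000

The general term is C(12,j)·(-5)^j·(2u)^(12-j); the u^5 term has j = 7.
C(12,7) = 792.
Coefficient = C(12,7) · (-5)^7 · 2^5 = 792 · (-78125) · 32 = -1980000000.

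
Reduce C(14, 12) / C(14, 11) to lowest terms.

C(n,k+1)/C(n,k) = (n−k)/(k+1) = (14−11)/(11+1) = 3/12 = 1/4.

1/4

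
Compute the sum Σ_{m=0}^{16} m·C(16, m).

524288

Since m·C(16,m) = 16·C(15,m−1), the sum is 16·2^15 = 16·32768 = 524288.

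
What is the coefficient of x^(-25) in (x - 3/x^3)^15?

General term: C(15,j)·(x)^j·(-3/x^3)^(15-j), with x-exponent 1j − 3(15−j) = 4j − 45.
Set 4j − 45 = -25: j = 5.
C(15,5) = 3003; 1^5 = 1; (-3)^10 = 59049.
Coefficient = 3003 · 1 · 59049 = 177324147.

177324147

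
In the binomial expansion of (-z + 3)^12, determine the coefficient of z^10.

The general term is C(12,j)·(-z)^j·(3)^(12-j); the z^10 term has j = 10.
C(12,10) = 66.
Coefficient = C(12,10) · 3^2 = 66 · 9 = 594.

594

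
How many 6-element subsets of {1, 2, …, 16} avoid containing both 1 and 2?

All 6-subsets: C(16,6) = 8008. Those containing both fixed elements: C(14,4) = 1001.
8008 − 1001 = 7007.

7007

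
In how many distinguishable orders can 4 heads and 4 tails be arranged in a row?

70

Choose positions for the heads: C(8,4) = 70.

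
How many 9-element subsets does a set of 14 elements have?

2002

C(14,9) = C(14,5) by symmetry.
C(14,5) = (14·13·12·11·10) / 5! = 240240 / 120 = 2002.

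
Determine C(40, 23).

C(40,23) = C(40,17) by symmetry.
C(40,17) = (40·39·38·37·36·35·34·33·32·31·30·29·28·27·26·25·24) / 17! = 31560991604212034764800000 / 355687428096000 = 88732378800.

88732378800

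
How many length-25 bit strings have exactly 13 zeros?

Choose the 13 positions: C(25,13) = 5200300.

5200300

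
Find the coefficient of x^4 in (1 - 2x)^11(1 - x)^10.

31230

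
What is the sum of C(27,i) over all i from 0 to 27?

134217728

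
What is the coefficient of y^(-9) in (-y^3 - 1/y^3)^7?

-21

General term: C(7,j)·(-y^3)^j·(-1/y^3)^(7-j), with y-exponent 3j − 3(7−j) = 6j − 21.
Set 6j − 21 = -9: j = 2.
C(7,2) = 21; (-1)^2 = 1; (-1)^5 = -1.
Coefficient = 21 · 1 · (-1) = -21.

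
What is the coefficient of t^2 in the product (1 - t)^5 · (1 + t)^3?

Coefficient of t^2 = Σ_{j} C(5,j)·(-1)^j·C(3,2-j)·1^(2-j) for j from 0 to 2.
= 3 + (-15) + 10 = -2.

-2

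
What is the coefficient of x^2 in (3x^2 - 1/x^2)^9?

General term: C(9,j)·(3x^2)^j·(-1/x^2)^(9-j), with x-exponent 2j − 2(9−j) = 4j − 18.
Set 4j − 18 = 2: j = 5.
C(9,5) = 126; 3^5 = 243; (-1)^4 = 1.
Coefficient = 126 · 243 · 1 = 30618.

30618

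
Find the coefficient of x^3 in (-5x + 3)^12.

-541282500

The general term is C(12,j)·(-5x)^j·(3)^(12-j); the x^3 term has j = 3.
C(12,3) = 220.
Coefficient = C(12,3) · (-5)^3 · 3^9 = 220 · (-125) · 19683 = -541282500.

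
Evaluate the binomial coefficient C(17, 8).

C(17,8) = (17·16·15·14·13·12·11·10) / 8! = 980179200 / 40320 = 24310.

24310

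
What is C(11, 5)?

462

C(11,5) = (11·10·9·8·7) / 5! = 55440 / 120 = 462.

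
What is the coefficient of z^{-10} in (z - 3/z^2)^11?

General term: C(11,j)·(z)^j·(-3/z^2)^(11-j), with z-exponent 1j − 2(11−j) = 3j − 22.
Set 3j − 22 = -10: j = 4.
C(11,4) = 330; 1^4 = 1; (-3)^7 = -2187.
Coefficient = 330 · 1 · (-2187) = -721710.

-721710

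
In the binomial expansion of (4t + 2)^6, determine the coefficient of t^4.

The general term is C(6,j)·(4t)^j·(2)^(6-j); the t^4 term has j = 4.
C(6,4) = 15.
Coefficient = C(6,4) · 4^4 · 2^2 = 15 · 256 · 4 = 15360.

15360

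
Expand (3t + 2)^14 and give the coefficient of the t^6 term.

560431872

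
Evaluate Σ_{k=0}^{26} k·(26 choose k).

Since k·C(26,k) = 26·C(25,k−1), the sum is 26·2^25 = 26·33554432 = 872415232.

872415232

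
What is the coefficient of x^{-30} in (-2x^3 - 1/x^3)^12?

24

General term: C(12,j)·(-2x^3)^j·(-1/x^3)^(12-j), with x-exponent 3j − 3(12−j) = 6j − 36.
Set 6j − 36 = -30: j = 1.
C(12,1) = 12; (-2)^1 = -2; (-1)^11 = -1.
Coefficient = 12 · (-2) · (-1) = 24.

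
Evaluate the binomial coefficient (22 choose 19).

1540

C(22,19) = C(22,3) by symmetry.
C(22,3) = (22·21·20) / 3! = 9240 / 6 = 1540.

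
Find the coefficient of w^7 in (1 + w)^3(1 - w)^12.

99

Coefficient of w^7 = Σ_{j} C(3,j)·1^j·C(12,7-j)·(-1)^(7-j) for j from 0 to 3.
= (-792) + 2772 + (-2376) + 495 = 99.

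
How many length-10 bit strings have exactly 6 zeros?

210

Choose the 6 positions: C(10,6) = 210.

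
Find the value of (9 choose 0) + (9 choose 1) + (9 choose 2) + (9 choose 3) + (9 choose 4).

256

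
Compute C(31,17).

265182525

C(31,17) = C(31,14) by symmetry.
C(31,14) = (31·30·29·28·27·26·25·24·23·22·21·20·19·18) / 14! = 23118159385601280000 / 87178291200 = 265182525.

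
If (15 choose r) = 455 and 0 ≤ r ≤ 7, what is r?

C(15,r) increases on 0 ≤ r ≤ 7. C(15,2) = 105 and C(15,3) = 455, so r = 3.

3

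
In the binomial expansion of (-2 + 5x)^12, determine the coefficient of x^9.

The general term is C(12,j)·(-2)^j·(5x)^(12-j); the x^9 term has j = 3.
C(12,3) = 220.
Coefficient = C(12,3) · (-2)^3 · 5^9 = 220 · (-8) · 1953125 = -3437500000.

-3437500000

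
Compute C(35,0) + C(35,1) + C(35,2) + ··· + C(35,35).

34359738368

The entries of row 35 sum to 2^35 = 34359738368.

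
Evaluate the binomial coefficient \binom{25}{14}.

C(25,14) = C(25,11) by symmetry.
C(25,11) = (25·24·23·22·21·20·19·18·17·16·15) / 11! = 177925144320000 / 39916800 = 4457400.

4457400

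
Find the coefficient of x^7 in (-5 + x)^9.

The general term is C(9,j)·(-5)^j·(x)^(9-j); the x^7 term has j = 2.
C(9,2) = 36.
Coefficient = C(9,2) · (-5)^2 = 36 · 25 = 900.

900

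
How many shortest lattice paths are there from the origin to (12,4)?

Each path is a sequence of 16 steps with 12 rights: C(16,12) = 1820.

1820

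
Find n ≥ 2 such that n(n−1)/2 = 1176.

49

n(n−1)/2 = 1176 ⇒ n(n−1) = 2352. Since 49·48 = 2352, n = 49.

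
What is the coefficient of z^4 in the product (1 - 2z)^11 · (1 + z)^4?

Coefficient of z^4 = Σ_{j} C(11,j)·(-2)^j·C(4,4-j)·1^(4-j) for j from 0 to 4.
= 1 + (-88) + 1320 + (-5280) + 5280 = 1233.

1233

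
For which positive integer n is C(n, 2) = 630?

36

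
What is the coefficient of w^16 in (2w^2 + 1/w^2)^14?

General term: C(14,j)·(2w^2)^j·(1/w^2)^(14-j), with w-exponent 2j − 2(14−j) = 4j − 28.
Set 4j − 28 = 16: j = 11.
C(14,11) = 364; 2^11 = 2048; 1^3 = 1.
Coefficient = 364 · 2048 · 1 = 745472.

745472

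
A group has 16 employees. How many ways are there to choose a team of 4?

1820

This is C(16,4) = 1820.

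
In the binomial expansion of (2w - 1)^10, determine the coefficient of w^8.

The general term is C(10,j)·(2w)^j·(-1)^(10-j); the w^8 term has j = 8.
C(10,8) = 45.
Coefficient = C(10,8) · 2^8 = 45 · 256 = 11520.

11520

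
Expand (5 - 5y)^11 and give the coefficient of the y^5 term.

The general term is C(11,j)·(5)^j·(-5y)^(11-j); the y^5 term has j = 6.
C(11,6) = 462.
Coefficient = C(11,6) · 5^6 · (-5)^5 = 462 · 15625 · (-3125) = -22558593750.

-22558593750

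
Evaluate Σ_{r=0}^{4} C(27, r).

1 + 27 + 351 + 2925 + 17550 = 20854.

20854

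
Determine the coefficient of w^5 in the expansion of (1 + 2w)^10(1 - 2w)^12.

Coefficient of w^5 = Σ_{j} C(10,j)·2^j·C(12,5-j)·(-2)^(5-j) for j from 0 to 5.
= (-25344) + 158400 + (-316800) + 253440 + (-80640) + 8064 = -2880.

-2880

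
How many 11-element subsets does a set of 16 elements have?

4368

C(16,11) = C(16,5) by symmetry.
C(16,5) = (16·15·14·13·12) / 5! = 524160 / 120 = 4368.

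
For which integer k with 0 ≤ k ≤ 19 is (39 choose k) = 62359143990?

18

C(39,k) increases on 0 ≤ k ≤ 19. C(39,17) = 51021117810 and C(39,18) = 62359143990, so k = 18.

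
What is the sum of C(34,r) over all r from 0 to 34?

17179869184

Setting x = 1 in (1+x)^34 gives Σ C(34,r) = 2^34 = 17179869184.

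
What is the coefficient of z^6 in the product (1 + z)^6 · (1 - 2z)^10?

-1163

Coefficient of z^6 = Σ_{j} C(6,j)·1^j·C(10,6-j)·(-2)^(6-j) for j from 0 to 6.
= 13440 + (-48384) + 50400 + (-19200) + 2700 + (-120) + 1 = -1163.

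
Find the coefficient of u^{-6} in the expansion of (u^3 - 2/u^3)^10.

13440

General term: C(10,j)·(u^3)^j·(-2/u^3)^(10-j), with u-exponent 3j − 3(10−j) = 6j − 30.
Set 6j − 30 = -6: j = 4.
C(10,4) = 210; 1^4 = 1; (-2)^6 = 64.
Coefficient = 210 · 1 · 64 = 13440.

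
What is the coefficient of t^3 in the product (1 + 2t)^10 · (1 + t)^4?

1804

Coefficient of t^3 = Σ_{j} C(10,j)·2^j·C(4,3-j)·1^(3-j) for j from 0 to 3.
= 4 + 120 + 720 + 960 = 1804.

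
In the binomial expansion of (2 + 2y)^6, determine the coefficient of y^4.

960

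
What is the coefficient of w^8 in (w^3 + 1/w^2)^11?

General term: C(11,j)·(w^3)^j·(1/w^2)^(11-j), with w-exponent 3j − 2(11−j) = 5j − 22.
Set 5j − 22 = 8: j = 6.
C(11,6) = 462; 1^6 = 1; 1^5 = 1.
Coefficient = 462 · 1 · 1 = 462.

462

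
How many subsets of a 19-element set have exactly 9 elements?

92378

Choose the 9 positions: C(19,9) = 92378.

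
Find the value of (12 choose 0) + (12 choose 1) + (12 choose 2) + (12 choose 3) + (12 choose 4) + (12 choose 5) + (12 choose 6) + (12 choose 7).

3302

1 + 12 + 66 + 220 + 495 + 792 + 924 + 792 = 3302.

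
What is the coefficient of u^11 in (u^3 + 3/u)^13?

3752892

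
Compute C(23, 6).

100947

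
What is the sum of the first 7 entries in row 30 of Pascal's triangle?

768212

1 + 30 + 435 + 4060 + 27405 + 142506 + 593775 = 768212.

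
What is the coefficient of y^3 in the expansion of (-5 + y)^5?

250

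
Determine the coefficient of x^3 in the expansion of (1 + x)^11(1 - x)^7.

Coefficient of x^3 = Σ_{j} C(11,j)·1^j·C(7,3-j)·(-1)^(3-j) for j from 0 to 3.
= (-35) + 231 + (-385) + 165 = -24.

-24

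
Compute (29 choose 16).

C(29,16) = C(29,13) by symmetry.
C(29,13) = (29·28·27·26·25·24·23·22·21·20·19·18·17) / 13! = 422590010274432000 / 6227020800 = 67863915.

67863915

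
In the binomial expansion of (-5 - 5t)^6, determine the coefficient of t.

The general term is C(6,j)·(-5)^j·(-5t)^(6-j); the t^1 term has j = 5.
C(6,5) = 6.
Coefficient = C(6,5) · (-5)^5 · (-5)^1 = 6 · (-3125) · (-5) = 93750.

93750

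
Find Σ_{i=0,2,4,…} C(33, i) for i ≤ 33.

4294967296

Even-i terms of row 33 sum to 2^32 = 4294967296.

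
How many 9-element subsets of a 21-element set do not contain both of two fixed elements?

All 9-subsets: C(21,9) = 293930. Those containing both fixed elements: C(19,7) = 50388.
293930 − 50388 = 243542.

243542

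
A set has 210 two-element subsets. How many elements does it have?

21

n(n−1)/2 = 210 ⇒ n(n−1) = 420. Since 21·20 = 420, n = 21.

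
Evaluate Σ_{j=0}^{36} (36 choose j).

68719476736

Setting x = 1 in (1+x)^36 gives Σ C(36,j) = 2^36 = 68719476736.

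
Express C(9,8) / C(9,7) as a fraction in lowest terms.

C(n,k+1)/C(n,k) = (n−k)/(k+1) = (9−7)/(7+1) = 2/8 = 1/4.

1/4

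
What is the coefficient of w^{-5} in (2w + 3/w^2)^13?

General term: C(13,j)·(2w)^j·(3/w^2)^(13-j), with w-exponent 1j − 2(13−j) = 3j − 26.
Set 3j − 26 = -5: j = 7.
C(13,7) = 1716; 2^7 = 128; 3^6 = 729.
Coefficient = 1716 · 128 · 729 = 160123392.

160123392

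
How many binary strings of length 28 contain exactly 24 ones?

Choose the 24 positions: C(28,24) = 20475.

20475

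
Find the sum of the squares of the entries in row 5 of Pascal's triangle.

252

Σ C(5,r)² is the coefficient of x^5 in (1+x)^5(1+x)^5 = (1+x)^10, i.e. C(10,5) = 252.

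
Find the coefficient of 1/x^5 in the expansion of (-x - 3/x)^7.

General term: C(7,j)·(-x)^j·(-3/x)^(7-j), with x-exponent 1j − 1(7−j) = 2j − 7.
Set 2j − 7 = -5: j = 1.
C(7,1) = 7; (-1)^1 = -1; (-3)^6 = 729.
Coefficient = 7 · (-1) · 729 = -5103.

-5103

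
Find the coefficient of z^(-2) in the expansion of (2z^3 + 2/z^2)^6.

960

General term: C(6,j)·(2z^3)^j·(2/z^2)^(6-j), with z-exponent 3j − 2(6−j) = 5j − 12.
Set 5j − 12 = -2: j = 2.
C(6,2) = 15; 2^2 = 4; 2^4 = 16.
Coefficient = 15 · 4 · 16 = 960.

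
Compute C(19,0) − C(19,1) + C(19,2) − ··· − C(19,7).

The partial alternating sum Σ_{k=0}^{7} (−1)^k C(19,k) = (−1)^7 C(18,7) = -31824.

-31824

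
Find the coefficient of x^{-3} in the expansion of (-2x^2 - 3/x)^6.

2916

General term: C(6,j)·(-2x^2)^j·(-3/x)^(6-j), with x-exponent 2j − 1(6−j) = 3j − 6.
Set 3j − 6 = -3: j = 1.
C(6,1) = 6; (-2)^1 = -2; (-3)^5 = -243.
Coefficient = 6 · (-2) · (-243) = 2916.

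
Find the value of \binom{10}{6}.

C(10,6) = C(10,4) by symmetry.
C(10,4) = (10·9·8·7) / 4! = 5040 / 24 = 210.

210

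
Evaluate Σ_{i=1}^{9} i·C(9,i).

Differentiating (1+x)^9 and setting x=1: Σ i·C(9,i) = 9·2^8 = 2304.

2304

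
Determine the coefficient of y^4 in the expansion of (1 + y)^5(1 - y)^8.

-5

Coefficient of y^4 = Σ_{j} C(5,j)·1^j·C(8,4-j)·(-1)^(4-j) for j from 0 to 4.
= 70 + (-280) + 280 + (-80) + 5 = -5.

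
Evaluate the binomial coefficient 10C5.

C(10,5) = (10·9·8·7·6) / 5! = 30240 / 120 = 252.

252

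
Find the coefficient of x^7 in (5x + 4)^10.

The general term is C(10,j)·(5x)^j·(4)^(10-j); the x^7 term has j = 7.
C(10,7) = 120.
Coefficient = C(10,7) · 5^7 · 4^3 = 120 · 78125 · 64 = 600000000.

600000000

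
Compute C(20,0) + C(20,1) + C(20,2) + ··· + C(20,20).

Setting x = 1 in (1+x)^20 gives Σ C(20,r) = 2^20 = 1048576.

1048576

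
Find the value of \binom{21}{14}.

116280

C(21,14) = C(21,7) by symmetry.
C(21,7) = (21·20·19·18·17·16·15) / 7! = 586051200 / 5040 = 116280.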